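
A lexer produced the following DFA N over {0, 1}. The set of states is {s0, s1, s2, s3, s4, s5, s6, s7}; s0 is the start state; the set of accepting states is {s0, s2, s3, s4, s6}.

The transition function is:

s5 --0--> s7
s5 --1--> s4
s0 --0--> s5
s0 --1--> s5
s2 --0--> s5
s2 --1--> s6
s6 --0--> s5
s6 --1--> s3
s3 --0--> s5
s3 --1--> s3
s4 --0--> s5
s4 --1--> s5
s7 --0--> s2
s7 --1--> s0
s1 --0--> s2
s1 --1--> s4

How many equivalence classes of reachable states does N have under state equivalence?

States {s1} cannot be reached from the start state, so discard them.
Start with accepting vs non-accepting: {s0,s2,s3,s4,s6} | {s5,s7}.
On input 1, block {s0,s2,s3,s4,s6} splits into {s2,s3,s6} and {s0,s4}.
Split {s5,s7} by δ(·,0) → {s5} and {s7}.
The partition is now stable with 4 blocks: {s2,s3,s6} | {s5} | {s0,s4} | {s7}.

4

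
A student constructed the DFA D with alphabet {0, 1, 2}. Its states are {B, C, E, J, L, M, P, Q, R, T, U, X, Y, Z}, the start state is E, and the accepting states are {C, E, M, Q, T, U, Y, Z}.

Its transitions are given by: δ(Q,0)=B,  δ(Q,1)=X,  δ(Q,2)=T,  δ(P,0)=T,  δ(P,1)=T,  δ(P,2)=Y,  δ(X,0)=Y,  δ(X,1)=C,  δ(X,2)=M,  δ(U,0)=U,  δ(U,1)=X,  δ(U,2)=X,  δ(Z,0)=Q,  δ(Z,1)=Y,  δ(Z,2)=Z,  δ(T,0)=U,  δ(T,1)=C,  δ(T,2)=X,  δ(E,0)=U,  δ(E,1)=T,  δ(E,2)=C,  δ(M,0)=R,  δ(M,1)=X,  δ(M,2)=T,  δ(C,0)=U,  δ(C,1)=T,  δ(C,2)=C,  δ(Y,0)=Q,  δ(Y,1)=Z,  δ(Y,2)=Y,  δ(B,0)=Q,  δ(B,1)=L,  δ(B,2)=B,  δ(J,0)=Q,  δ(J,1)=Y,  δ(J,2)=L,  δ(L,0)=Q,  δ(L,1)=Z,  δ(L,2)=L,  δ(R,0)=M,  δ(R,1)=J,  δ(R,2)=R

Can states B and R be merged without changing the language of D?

Yes

Reachable states from the start: {B,C,E,J,L,M,Q,R,T,U,X,Y,Z}. Unreachable: {P} — drop them.
Initial partition by acceptance: {C,E,M,Q,T,U,Y,Z} | {B,J,L,R,X}.
Split {C,E,M,Q,T,U,Y,Z} by δ(·,0) → {C,E,T,U,Y,Z} and {M,Q}.
On input 0, block {C,E,T,U,Y,Z} splits into {C,E,T,U} and {Y,Z}.
On input 1, block {C,E,T,U} splits into {C,E,T} and {U}.
Split {C,E,T} by δ(·,2) → {C,E} and {T}.
Refine {B,J,L,R,X} on symbol 0: members go to different blocks, giving {B,J,L,R} and {X}.
On input 1, block {B,J,L,R} splits into {B,R} and {J,L}.
Stable partition: {C,E} | {B,R} | {M,Q} | {Y,Z} | {U} | {T} | {X} | {J,L} — 8 equivalence classes.
B and R lie in the same block of the stable partition, so they are equivalent — no string distinguishes them.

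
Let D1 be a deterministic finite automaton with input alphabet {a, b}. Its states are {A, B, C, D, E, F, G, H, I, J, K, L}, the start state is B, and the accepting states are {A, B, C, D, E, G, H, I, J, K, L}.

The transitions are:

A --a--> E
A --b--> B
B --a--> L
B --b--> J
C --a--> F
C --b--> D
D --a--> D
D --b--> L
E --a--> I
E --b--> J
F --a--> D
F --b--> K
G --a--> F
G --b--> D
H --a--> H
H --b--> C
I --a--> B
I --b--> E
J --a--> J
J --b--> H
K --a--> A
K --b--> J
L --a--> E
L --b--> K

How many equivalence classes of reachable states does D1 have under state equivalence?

7

First remove the unreachable states {G}; 11 states remain.
P0 = {A,B,C,D,E,H,I,J,K,L} | {F}.
Refine {A,B,C,D,E,H,I,J,K,L} on symbol a: members go to different blocks, giving {A,B,D,E,H,I,J,K,L} and {C}.
Refine {A,B,D,E,H,I,J,K,L} on symbol b: members go to different blocks, giving {A,B,D,E,I,J,K,L} and {H}.
Refine {A,B,D,E,I,J,K,L} on symbol b: members go to different blocks, giving {A,B,D,E,I,K,L} and {J}.
Split {A,B,D,E,I,K,L} by δ(·,b) → {A,D,I,L} and {B,E,K}.
Split {A,D,I,L} by δ(·,a) → {A,I,L} and {D}.
No further refinement is possible. Final partition (7 blocks): {A,I,L} | {F} | {C} | {H} | {J} | {B,E,K} | {D}.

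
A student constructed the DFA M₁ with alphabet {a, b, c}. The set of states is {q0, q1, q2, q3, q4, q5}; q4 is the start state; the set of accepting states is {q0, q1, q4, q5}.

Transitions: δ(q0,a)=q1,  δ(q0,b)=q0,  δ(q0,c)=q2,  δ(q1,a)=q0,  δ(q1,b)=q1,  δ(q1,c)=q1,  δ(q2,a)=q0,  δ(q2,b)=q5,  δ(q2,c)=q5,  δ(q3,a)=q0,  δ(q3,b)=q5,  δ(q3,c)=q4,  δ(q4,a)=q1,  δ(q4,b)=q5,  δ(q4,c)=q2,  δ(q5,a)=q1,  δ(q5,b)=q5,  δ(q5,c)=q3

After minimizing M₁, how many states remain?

Every state is reachable, so we keep all 6.
Initial partition by acceptance: {q0,q1,q4,q5} | {q2,q3}.
Refine {q0,q1,q4,q5} on symbol c: members go to different blocks, giving {q0,q4,q5} and {q1}.
The partition is now stable with 3 blocks: {q0,q4,q5} | {q2,q3} | {q1}.

3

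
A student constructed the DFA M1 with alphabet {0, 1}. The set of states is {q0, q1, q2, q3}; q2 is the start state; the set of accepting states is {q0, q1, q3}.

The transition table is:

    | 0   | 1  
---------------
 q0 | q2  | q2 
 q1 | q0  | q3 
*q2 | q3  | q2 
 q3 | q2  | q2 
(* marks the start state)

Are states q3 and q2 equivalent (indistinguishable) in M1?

States {q0,q1} cannot be reached from the start state, so discard them.
Initial partition by acceptance: {q3} | {q2}.
The partition is now stable with 2 blocks: {q3} | {q2}.
q3 and q2 end up in different blocks, so they are distinguishable. For instance, the string 'ε' is accepted from only q3.

No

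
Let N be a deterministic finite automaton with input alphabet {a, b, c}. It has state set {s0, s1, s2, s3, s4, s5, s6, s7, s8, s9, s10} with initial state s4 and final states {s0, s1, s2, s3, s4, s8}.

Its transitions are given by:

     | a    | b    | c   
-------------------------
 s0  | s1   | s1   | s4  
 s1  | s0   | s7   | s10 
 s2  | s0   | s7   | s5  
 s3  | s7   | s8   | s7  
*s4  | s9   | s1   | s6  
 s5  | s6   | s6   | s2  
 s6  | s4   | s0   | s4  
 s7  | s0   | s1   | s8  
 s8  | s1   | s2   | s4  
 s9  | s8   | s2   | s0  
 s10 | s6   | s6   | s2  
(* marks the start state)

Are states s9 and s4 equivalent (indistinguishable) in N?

No

States {s3} cannot be reached from the start state, so discard them.
P0 = {s0,s1,s2,s4,s8} | {s5,s6,s7,s9,s10}.
Refine {s0,s1,s2,s4,s8} on symbol a: members go to different blocks, giving {s0,s1,s2,s8} and {s4}.
Refine {s0,s1,s2,s8} on symbol b: members go to different blocks, giving {s0,s8} and {s1,s2}.
On input a, block {s5,s6,s7,s9,s10} splits into {s5,s10} and {s7,s9} and {s6}.
Stable partition: {s0,s8} | {s5,s10} | {s4} | {s1,s2} | {s7,s9} | {s6} — 6 equivalence classes.
s9 and s4 end up in different blocks, so they are distinguishable. For instance, the string 'ε' is accepted from only s4.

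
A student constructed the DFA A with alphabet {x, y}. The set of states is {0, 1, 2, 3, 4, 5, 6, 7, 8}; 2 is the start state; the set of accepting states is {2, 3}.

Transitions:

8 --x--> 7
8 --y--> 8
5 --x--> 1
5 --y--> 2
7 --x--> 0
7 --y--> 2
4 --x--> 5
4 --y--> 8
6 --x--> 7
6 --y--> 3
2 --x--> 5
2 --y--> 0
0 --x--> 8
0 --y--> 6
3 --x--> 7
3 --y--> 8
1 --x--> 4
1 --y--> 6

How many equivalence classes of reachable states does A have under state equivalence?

6

All states are reachable from the start state.
P0 = {2,3} | {0,1,4,5,6,7,8}.
On input y, block {0,1,4,5,6,7,8} splits into {0,1,4,8} and {5,6,7}.
Refine {0,1,4,8} on symbol x: members go to different blocks, giving {0,1} and {4,8}.
Split {2,3} by δ(·,y) → {2} and {3}.
On input x, block {5,6,7} splits into {5,7} and {6}.
Stable partition: {2} | {0,1} | {5,7} | {4,8} | {3} | {6} — 6 equivalence classes.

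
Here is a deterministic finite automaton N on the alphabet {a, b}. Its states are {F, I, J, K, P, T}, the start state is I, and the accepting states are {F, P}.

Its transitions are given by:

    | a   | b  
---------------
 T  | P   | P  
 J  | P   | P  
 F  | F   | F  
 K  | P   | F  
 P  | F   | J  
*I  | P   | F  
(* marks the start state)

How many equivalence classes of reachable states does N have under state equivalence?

Reachable states from the start: {F,I,J,P}. Unreachable: {K,T} — drop them.
Start with accepting vs non-accepting: {F,P} | {I,J}.
Split {F,P} by δ(·,b) → {P} and {F}.
Split {I,J} by δ(·,b) → {I} and {J}.
Stable partition: {P} | {I} | {F} | {J} — 4 equivalence classes.

4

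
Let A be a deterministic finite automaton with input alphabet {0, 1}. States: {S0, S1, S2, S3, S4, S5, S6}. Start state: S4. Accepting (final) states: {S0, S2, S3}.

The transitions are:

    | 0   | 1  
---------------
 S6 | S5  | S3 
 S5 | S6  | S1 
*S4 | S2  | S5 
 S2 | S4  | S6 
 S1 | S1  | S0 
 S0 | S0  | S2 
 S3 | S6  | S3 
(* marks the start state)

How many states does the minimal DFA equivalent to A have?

7

Start with accepting vs non-accepting: {S0,S2,S3} | {S1,S4,S5,S6}.
On input 0, block {S0,S2,S3} splits into {S2,S3} and {S0}.
Split {S2,S3} by δ(·,1) → {S2} and {S3}.
On input 0, block {S1,S4,S5,S6} splits into {S1,S5,S6} and {S4}.
On input 1, block {S1,S5,S6} splits into {S1} and {S5} and {S6}.
Stable partition: {S2} | {S1} | {S0} | {S3} | {S4} | {S5} | {S6} — 7 equivalence classes.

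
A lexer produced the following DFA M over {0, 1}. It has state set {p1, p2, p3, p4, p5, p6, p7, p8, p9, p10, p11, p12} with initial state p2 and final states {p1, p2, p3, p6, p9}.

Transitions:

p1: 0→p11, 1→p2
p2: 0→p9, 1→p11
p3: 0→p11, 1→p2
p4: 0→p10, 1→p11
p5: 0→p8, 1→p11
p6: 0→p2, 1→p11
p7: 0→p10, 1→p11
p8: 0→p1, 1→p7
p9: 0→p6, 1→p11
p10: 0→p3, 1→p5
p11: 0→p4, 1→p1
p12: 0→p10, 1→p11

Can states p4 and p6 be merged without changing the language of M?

No

States {p12} cannot be reached from the start state, so discard them.
Start with accepting vs non-accepting: {p1,p2,p3,p6,p9} | {p4,p5,p7,p8,p10,p11}.
Refine {p1,p2,p3,p6,p9} on symbol 0: members go to different blocks, giving {p2,p6,p9} and {p1,p3}.
Split {p4,p5,p7,p8,p10,p11} by δ(·,0) → {p4,p5,p7,p11} and {p8,p10}.
On input 0, block {p4,p5,p7,p11} splits into {p4,p5,p7} and {p11}.
The partition is now stable with 5 blocks: {p2,p6,p9} | {p4,p5,p7} | {p1,p3} | {p8,p10} | {p11}.
p4 and p6 end up in different blocks, so they are distinguishable. For instance, the string 'ε' is accepted from only p6.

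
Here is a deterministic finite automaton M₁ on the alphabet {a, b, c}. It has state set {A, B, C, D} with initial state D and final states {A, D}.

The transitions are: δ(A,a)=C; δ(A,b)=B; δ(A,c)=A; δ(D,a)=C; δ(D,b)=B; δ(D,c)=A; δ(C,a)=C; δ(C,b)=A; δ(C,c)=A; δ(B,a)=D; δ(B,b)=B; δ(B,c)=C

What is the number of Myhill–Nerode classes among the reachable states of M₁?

3

Every state is reachable, so we keep all 4.
Start with accepting vs non-accepting: {A,D} | {B,C}.
On input a, block {B,C} splits into {B} and {C}.
Stable partition: {A,D} | {B} | {C} — 3 equivalence classes.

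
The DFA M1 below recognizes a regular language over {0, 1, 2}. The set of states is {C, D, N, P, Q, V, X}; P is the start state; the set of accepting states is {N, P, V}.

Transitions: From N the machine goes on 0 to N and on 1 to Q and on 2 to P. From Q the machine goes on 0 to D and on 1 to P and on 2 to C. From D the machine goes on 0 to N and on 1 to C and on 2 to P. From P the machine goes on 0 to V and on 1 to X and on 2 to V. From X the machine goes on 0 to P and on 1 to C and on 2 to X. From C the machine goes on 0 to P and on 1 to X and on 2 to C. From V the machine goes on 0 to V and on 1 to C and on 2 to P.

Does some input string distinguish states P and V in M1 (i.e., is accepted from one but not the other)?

Reachable states from the start: {C,P,V,X}. Unreachable: {D,N,Q} — drop them.
P0 = {P,V} | {C,X}.
Stable partition: {P,V} | {C,X} — 2 equivalence classes.
P and V lie in the same block of the stable partition, so they are equivalent — no string distinguishes them.

No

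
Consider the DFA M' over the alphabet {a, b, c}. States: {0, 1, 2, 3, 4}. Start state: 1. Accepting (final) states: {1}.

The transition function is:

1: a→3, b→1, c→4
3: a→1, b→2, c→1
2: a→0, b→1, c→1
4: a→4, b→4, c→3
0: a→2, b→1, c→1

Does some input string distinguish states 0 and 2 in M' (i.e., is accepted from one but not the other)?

P0 = {1} | {0,2,3,4}.
On input a, block {0,2,3,4} splits into {0,2,4} and {3}.
On input b, block {0,2,4} splits into {0,2} and {4}.
Stable partition: {1} | {0,2} | {3} | {4} — 4 equivalence classes.
0 and 2 lie in the same block of the stable partition, so they are equivalent — no string distinguishes them.

No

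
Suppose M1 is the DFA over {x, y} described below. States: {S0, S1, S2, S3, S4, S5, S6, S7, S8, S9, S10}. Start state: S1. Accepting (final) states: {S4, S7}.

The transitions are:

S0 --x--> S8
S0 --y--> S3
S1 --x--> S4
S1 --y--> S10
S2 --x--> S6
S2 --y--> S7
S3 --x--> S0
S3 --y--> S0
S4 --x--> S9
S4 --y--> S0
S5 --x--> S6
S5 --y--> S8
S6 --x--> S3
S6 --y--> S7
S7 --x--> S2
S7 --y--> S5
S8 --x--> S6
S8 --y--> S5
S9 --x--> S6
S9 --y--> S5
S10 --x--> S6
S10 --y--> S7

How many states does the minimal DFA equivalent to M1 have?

8

Every state is reachable, so we keep all 11.
P0 = {S4,S7} | {S0,S1,S2,S3,S5,S6,S8,S9,S10}.
On input x, block {S0,S1,S2,S3,S5,S6,S8,S9,S10} splits into {S0,S2,S3,S5,S6,S8,S9,S10} and {S1}.
Split {S0,S2,S3,S5,S6,S8,S9,S10} by δ(·,y) → {S0,S3,S5,S8,S9} and {S2,S6,S10}.
Split {S4,S7} by δ(·,x) → {S4} and {S7}.
On input x, block {S0,S3,S5,S8,S9} splits into {S5,S8,S9} and {S0,S3}.
Refine {S2,S6,S10} on symbol x: members go to different blocks, giving {S2,S10} and {S6}.
Split {S0,S3} by δ(·,x) → {S0} and {S3}.
Stable partition: {S4} | {S5,S8,S9} | {S1} | {S2,S10} | {S7} | {S0} | {S6} | {S3} — 8 equivalence classes.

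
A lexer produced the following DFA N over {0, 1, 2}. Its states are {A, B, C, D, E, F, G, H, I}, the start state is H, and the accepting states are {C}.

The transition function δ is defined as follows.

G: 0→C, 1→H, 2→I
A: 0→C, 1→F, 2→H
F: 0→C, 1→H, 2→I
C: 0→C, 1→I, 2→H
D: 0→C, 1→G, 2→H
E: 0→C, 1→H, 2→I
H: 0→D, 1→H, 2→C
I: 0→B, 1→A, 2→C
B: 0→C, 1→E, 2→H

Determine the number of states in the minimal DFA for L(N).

All states are reachable from the start state.
Initial partition by acceptance: {C} | {A,B,D,E,F,G,H,I}.
Split {A,B,D,E,F,G,H,I} by δ(·,0) → {A,B,D,E,F,G} and {H,I}.
Refine {A,B,D,E,F,G} on symbol 1: members go to different blocks, giving {A,B,D} and {E,F,G}.
On input 1, block {H,I} splits into {H} and {I}.
Stable partition: {C} | {A,B,D} | {H} | {E,F,G} | {I} — 5 equivalence classes.

5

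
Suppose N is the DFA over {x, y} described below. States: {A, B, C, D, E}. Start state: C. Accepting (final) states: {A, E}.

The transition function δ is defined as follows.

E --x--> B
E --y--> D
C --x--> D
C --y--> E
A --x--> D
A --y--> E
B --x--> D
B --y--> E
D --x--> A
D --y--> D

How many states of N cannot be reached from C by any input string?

0

Every one of the 5 states is reachable from C.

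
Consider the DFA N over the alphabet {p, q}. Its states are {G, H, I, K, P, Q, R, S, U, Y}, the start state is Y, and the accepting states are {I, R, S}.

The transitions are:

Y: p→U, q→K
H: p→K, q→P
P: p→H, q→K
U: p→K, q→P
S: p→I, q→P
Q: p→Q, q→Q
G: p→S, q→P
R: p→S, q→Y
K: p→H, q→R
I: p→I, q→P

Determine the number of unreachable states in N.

2

No path from Y leads to G, Q; the other 8 states are all reachable.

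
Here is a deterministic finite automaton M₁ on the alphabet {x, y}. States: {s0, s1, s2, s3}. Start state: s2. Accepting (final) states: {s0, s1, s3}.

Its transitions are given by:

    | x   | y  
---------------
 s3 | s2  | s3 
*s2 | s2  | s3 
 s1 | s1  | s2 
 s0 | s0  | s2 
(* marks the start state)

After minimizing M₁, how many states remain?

States {s0,s1} cannot be reached from the start state, so discard them.
P0 = {s3} | {s2}.
The partition is now stable with 2 blocks: {s3} | {s2}.

2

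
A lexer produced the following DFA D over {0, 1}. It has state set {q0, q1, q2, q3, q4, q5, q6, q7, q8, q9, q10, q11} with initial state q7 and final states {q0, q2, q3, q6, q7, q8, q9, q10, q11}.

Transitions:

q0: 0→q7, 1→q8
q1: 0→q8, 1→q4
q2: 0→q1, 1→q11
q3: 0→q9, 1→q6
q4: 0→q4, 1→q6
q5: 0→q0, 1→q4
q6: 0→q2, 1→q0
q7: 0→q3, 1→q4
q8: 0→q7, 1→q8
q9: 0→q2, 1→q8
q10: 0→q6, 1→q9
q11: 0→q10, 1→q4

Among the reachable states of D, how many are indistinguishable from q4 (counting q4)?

1

First remove the unreachable states {q5}; 11 states remain.
P0 = {q0,q2,q3,q6,q7,q8,q9,q10,q11} | {q1,q4}.
Split {q0,q2,q3,q6,q7,q8,q9,q10,q11} by δ(·,0) → {q0,q3,q6,q7,q8,q9,q10,q11} and {q2}.
Split {q0,q3,q6,q7,q8,q9,q10,q11} by δ(·,0) → {q0,q3,q7,q8,q10,q11} and {q6,q9}.
Refine {q0,q3,q7,q8,q10,q11} on symbol 0: members go to different blocks, giving {q0,q7,q8,q11} and {q3,q10}.
On input 0, block {q0,q7,q8,q11} splits into {q0,q8} and {q7,q11}.
Split {q1,q4} by δ(·,0) → {q1} and {q4}.
The partition is now stable with 7 blocks: {q0,q8} | {q1} | {q2} | {q6,q9} | {q3,q10} | {q7,q11} | {q4}.
State q4 belongs to the block {q4}, which has 1 states.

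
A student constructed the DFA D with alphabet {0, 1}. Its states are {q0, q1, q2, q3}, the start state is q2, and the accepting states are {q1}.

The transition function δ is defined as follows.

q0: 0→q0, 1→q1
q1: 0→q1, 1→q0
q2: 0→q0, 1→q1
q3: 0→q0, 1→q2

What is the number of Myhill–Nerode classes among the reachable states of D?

2

Reachable states from the start: {q0,q1,q2}. Unreachable: {q3} — drop them.
Initial partition by acceptance: {q1} | {q0,q2}.
Stable partition: {q1} | {q0,q2} — 2 equivalence classes.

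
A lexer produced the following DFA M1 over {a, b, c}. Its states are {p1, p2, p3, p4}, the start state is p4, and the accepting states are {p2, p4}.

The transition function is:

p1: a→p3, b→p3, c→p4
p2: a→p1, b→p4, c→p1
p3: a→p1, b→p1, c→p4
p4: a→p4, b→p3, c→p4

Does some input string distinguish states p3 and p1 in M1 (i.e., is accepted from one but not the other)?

Reachable states from the start: {p1,p3,p4}. Unreachable: {p2} — drop them.
Initial partition by acceptance: {p4} | {p1,p3}.
Stable partition: {p4} | {p1,p3} — 2 equivalence classes.
p3 and p1 lie in the same block of the stable partition, so they are equivalent — no string distinguishes them.

No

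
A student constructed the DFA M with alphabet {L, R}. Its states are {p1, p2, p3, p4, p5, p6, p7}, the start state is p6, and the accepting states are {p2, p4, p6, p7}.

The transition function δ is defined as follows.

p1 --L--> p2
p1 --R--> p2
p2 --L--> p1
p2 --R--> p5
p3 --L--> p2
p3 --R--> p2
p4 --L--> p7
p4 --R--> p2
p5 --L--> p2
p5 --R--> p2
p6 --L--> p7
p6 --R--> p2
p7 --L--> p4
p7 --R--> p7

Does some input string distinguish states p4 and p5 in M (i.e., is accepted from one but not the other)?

Yes

Reachable states from the start: {p1,p2,p4,p5,p6,p7}. Unreachable: {p3} — drop them.
Start with accepting vs non-accepting: {p2,p4,p6,p7} | {p1,p5}.
On input L, block {p2,p4,p6,p7} splits into {p4,p6,p7} and {p2}.
Split {p4,p6,p7} by δ(·,R) → {p4,p6} and {p7}.
Stable partition: {p4,p6} | {p1,p5} | {p2} | {p7} — 4 equivalence classes.
p4 and p5 end up in different blocks, so they are distinguishable. For instance, the string 'ε' is accepted from only p4.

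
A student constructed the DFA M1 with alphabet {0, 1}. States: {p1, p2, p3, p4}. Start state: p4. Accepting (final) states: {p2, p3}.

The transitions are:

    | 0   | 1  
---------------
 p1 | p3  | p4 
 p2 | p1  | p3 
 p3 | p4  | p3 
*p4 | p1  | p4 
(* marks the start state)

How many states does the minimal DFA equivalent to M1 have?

3

States {p2} cannot be reached from the start state, so discard them.
P0 = {p3} | {p1,p4}.
Refine {p1,p4} on symbol 0: members go to different blocks, giving {p1} and {p4}.
Stable partition: {p3} | {p1} | {p4} — 3 equivalence classes.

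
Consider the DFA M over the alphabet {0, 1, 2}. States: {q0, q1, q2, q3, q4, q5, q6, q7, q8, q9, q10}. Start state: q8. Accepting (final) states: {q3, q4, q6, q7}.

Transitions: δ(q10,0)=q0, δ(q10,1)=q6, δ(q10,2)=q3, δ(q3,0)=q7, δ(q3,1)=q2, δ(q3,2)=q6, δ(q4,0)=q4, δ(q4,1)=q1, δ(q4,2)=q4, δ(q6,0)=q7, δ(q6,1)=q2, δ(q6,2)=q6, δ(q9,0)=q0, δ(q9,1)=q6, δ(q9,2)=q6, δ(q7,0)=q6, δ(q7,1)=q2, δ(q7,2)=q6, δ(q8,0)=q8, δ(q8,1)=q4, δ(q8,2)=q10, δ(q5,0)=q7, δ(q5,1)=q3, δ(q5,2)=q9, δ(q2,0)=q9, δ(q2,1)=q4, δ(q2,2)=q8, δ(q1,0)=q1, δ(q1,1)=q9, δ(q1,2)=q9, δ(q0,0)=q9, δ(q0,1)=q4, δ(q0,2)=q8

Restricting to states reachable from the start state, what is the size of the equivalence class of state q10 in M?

2

Reachable states from the start: {q0,q1,q2,q3,q4,q6,q7,q8,q9,q10}. Unreachable: {q5} — drop them.
P0 = {q3,q4,q6,q7} | {q0,q1,q2,q8,q9,q10}.
Split {q0,q1,q2,q8,q9,q10} by δ(·,1) → {q0,q2,q8,q9,q10} and {q1}.
Refine {q3,q4,q6,q7} on symbol 1: members go to different blocks, giving {q3,q6,q7} and {q4}.
Refine {q0,q2,q8,q9,q10} on symbol 1: members go to different blocks, giving {q0,q2,q8} and {q9,q10}.
Refine {q0,q2,q8} on symbol 0: members go to different blocks, giving {q0,q2} and {q8}.
The partition is now stable with 6 blocks: {q3,q6,q7} | {q0,q2} | {q1} | {q4} | {q9,q10} | {q8}.
The equivalence class containing q10 is {q9,q10}, of size 2.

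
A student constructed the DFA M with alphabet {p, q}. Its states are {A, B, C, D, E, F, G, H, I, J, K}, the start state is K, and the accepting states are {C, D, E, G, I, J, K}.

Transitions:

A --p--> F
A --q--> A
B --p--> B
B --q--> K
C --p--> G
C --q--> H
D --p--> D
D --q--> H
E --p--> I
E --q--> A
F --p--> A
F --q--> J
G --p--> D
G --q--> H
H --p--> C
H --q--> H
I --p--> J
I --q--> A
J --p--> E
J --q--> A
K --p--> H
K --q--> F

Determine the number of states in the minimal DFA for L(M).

States {B} cannot be reached from the start state, so discard them.
Start with accepting vs non-accepting: {C,D,E,G,I,J,K} | {A,F,H}.
On input p, block {C,D,E,G,I,J,K} splits into {C,D,E,G,I,J} and {K}.
Refine {A,F,H} on symbol p: members go to different blocks, giving {A,F} and {H}.
On input q, block {C,D,E,G,I,J} splits into {C,D,G} and {E,I,J}.
On input q, block {A,F} splits into {A} and {F}.
The partition is now stable with 6 blocks: {C,D,G} | {A} | {K} | {H} | {E,I,J} | {F}.

6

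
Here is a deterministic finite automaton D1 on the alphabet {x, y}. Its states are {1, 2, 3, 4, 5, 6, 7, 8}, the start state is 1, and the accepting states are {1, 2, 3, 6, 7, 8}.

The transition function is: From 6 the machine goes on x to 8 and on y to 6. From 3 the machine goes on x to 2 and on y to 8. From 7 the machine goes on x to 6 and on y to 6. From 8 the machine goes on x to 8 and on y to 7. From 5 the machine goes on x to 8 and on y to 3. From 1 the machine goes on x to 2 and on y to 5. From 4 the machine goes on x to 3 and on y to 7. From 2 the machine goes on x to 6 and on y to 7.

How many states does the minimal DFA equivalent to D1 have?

3

First remove the unreachable states {4}; 7 states remain.
P0 = {1,2,3,6,7,8} | {5}.
Refine {1,2,3,6,7,8} on symbol y: members go to different blocks, giving {2,3,6,7,8} and {1}.
No further refinement is possible. Final partition (3 blocks): {2,3,6,7,8} | {5} | {1}.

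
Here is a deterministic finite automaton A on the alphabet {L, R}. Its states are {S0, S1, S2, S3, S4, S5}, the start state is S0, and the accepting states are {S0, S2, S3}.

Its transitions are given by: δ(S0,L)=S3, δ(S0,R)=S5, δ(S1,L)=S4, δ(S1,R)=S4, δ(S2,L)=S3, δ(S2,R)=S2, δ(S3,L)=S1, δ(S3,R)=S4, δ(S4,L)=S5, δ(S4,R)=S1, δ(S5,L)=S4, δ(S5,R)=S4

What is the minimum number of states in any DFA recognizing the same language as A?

3

States {S2} cannot be reached from the start state, so discard them.
P0 = {S0,S3} | {S1,S4,S5}.
On input L, block {S0,S3} splits into {S0} and {S3}.
The partition is now stable with 3 blocks: {S0} | {S1,S4,S5} | {S3}.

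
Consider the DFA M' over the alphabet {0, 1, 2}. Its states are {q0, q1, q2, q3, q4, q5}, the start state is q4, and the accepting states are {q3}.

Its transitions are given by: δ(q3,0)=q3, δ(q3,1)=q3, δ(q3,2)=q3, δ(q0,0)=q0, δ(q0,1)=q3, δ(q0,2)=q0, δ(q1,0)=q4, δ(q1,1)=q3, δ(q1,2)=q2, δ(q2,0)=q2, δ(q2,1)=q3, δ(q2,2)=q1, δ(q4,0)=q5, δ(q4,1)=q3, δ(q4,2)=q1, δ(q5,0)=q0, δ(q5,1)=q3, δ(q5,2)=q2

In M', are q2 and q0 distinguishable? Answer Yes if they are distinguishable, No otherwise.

All states are reachable from the start state.
Initial partition by acceptance: {q3} | {q0,q1,q2,q4,q5}.
The partition is now stable with 2 blocks: {q3} | {q0,q1,q2,q4,q5}.
q2 and q0 lie in the same block of the stable partition, so they are equivalent — no string distinguishes them.

No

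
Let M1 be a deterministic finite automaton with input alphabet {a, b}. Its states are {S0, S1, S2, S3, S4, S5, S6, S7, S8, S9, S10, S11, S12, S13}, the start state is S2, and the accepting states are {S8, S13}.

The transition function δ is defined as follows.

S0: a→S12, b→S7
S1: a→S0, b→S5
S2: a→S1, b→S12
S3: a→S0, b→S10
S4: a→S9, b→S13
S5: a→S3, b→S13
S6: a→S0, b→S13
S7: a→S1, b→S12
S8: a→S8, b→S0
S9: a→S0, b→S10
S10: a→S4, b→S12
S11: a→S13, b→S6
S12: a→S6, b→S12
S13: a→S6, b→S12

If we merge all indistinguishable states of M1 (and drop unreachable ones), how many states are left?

9

Reachable states from the start: {S0,S1,S2,S3,S4,S5,S6,S7,S9,S10,S12,S13}. Unreachable: {S8,S11} — drop them.
Start with accepting vs non-accepting: {S13} | {S0,S1,S2,S3,S4,S5,S6,S7,S9,S10,S12}.
Refine {S0,S1,S2,S3,S4,S5,S6,S7,S9,S10,S12} on symbol b: members go to different blocks, giving {S0,S1,S2,S3,S7,S9,S10,S12} and {S4,S5,S6}.
Split {S0,S1,S2,S3,S7,S9,S10,S12} by δ(·,a) → {S0,S1,S2,S3,S7,S9} and {S10,S12}.
Refine {S0,S1,S2,S3,S7,S9} on symbol a: members go to different blocks, giving {S1,S2,S3,S7,S9} and {S0}.
Refine {S1,S2,S3,S7,S9} on symbol a: members go to different blocks, giving {S1,S3,S9} and {S2,S7}.
Split {S1,S3,S9} by δ(·,b) → {S3,S9} and {S1}.
Refine {S4,S5,S6} on symbol a: members go to different blocks, giving {S4,S5} and {S6}.
On input a, block {S10,S12} splits into {S10} and {S12}.
No further refinement is possible. Final partition (9 blocks): {S13} | {S3,S9} | {S4,S5} | {S10} | {S0} | {S2,S7} | {S1} | {S6} | {S12}.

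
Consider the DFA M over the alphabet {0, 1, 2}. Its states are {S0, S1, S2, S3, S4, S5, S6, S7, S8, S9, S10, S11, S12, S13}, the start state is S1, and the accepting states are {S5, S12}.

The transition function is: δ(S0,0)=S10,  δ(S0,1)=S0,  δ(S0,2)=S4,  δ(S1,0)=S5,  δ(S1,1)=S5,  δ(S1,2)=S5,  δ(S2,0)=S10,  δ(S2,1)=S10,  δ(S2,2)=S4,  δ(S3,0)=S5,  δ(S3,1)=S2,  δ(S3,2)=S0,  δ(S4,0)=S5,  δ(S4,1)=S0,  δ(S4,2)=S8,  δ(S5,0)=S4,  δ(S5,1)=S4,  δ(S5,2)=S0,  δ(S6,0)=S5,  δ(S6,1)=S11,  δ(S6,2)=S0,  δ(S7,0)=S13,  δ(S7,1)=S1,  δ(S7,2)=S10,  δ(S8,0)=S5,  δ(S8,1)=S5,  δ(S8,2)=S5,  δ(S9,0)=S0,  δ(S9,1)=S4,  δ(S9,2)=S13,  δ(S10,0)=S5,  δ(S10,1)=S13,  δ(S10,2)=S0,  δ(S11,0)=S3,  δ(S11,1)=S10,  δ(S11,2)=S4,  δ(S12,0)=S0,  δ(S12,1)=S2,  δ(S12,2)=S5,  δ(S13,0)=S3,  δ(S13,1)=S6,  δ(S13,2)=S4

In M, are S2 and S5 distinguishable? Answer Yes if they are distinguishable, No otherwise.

Yes

First remove the unreachable states {S7,S9,S12}; 11 states remain.
P0 = {S5} | {S0,S1,S2,S3,S4,S6,S8,S10,S11,S13}.
Refine {S0,S1,S2,S3,S4,S6,S8,S10,S11,S13} on symbol 0: members go to different blocks, giving {S1,S3,S4,S6,S8,S10} and {S0,S2,S11,S13}.
Refine {S1,S3,S4,S6,S8,S10} on symbol 1: members go to different blocks, giving {S3,S4,S6,S10} and {S1,S8}.
On input 2, block {S3,S4,S6,S10} splits into {S3,S6,S10} and {S4}.
Split {S0,S2,S11,S13} by δ(·,1) → {S2,S11,S13} and {S0}.
Stable partition: {S5} | {S3,S6,S10} | {S2,S11,S13} | {S1,S8} | {S4} | {S0} — 6 equivalence classes.
S2 and S5 end up in different blocks, so they are distinguishable. For instance, the string 'ε' is accepted from only S5.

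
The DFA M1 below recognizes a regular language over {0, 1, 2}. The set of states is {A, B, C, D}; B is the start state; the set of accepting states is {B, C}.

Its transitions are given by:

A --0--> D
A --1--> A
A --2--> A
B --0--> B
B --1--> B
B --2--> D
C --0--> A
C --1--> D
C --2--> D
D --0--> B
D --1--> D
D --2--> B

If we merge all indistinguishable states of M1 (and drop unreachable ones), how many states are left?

2

First remove the unreachable states {A,C}; 2 states remain.
Initial partition by acceptance: {B} | {D}.
Stable partition: {B} | {D} — 2 equivalence classes.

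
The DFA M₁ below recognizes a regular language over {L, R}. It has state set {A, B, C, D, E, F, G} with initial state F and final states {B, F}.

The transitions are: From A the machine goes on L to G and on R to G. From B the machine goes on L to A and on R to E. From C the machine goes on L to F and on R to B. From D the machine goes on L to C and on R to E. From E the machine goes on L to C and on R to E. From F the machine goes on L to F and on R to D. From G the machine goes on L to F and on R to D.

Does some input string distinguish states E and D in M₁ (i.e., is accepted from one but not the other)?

No

All states are reachable from the start state.
Initial partition by acceptance: {B,F} | {A,C,D,E,G}.
Refine {B,F} on symbol L: members go to different blocks, giving {B} and {F}.
Refine {A,C,D,E,G} on symbol L: members go to different blocks, giving {A,D,E} and {C,G}.
Refine {A,D,E} on symbol R: members go to different blocks, giving {D,E} and {A}.
On input R, block {C,G} splits into {C} and {G}.
Stable partition: {B} | {D,E} | {F} | {C} | {A} | {G} — 6 equivalence classes.
E and D lie in the same block of the stable partition, so they are equivalent — no string distinguishes them.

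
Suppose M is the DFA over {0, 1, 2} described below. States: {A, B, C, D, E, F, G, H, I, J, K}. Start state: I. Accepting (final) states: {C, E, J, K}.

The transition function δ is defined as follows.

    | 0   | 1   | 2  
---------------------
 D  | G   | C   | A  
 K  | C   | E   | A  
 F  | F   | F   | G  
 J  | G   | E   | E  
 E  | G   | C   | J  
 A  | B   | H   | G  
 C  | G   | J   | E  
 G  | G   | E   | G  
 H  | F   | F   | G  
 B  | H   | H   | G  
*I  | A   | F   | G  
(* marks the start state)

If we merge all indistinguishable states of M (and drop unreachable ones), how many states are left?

3

First remove the unreachable states {D,K}; 9 states remain.
Initial partition by acceptance: {C,E,J} | {A,B,F,G,H,I}.
On input 1, block {A,B,F,G,H,I} splits into {A,B,F,H,I} and {G}.
No further refinement is possible. Final partition (3 blocks): {C,E,J} | {A,B,F,H,I} | {G}.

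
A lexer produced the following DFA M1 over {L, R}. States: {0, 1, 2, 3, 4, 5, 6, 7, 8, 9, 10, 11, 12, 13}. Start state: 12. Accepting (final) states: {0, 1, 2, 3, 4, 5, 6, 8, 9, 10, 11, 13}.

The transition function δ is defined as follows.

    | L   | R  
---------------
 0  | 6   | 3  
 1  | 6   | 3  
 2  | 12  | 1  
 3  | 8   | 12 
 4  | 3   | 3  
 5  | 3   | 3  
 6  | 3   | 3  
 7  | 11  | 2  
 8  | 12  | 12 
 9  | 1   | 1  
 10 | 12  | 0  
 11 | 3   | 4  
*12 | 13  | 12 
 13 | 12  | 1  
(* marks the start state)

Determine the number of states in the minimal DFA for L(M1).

6

First remove the unreachable states {0,2,4,5,7,9,10,11}; 6 states remain.
P0 = {1,3,6,8,13} | {12}.
Refine {1,3,6,8,13} on symbol L: members go to different blocks, giving {1,3,6} and {8,13}.
On input L, block {1,3,6} splits into {1,6} and {3}.
On input L, block {1,6} splits into {1} and {6}.
On input R, block {8,13} splits into {8} and {13}.
Stable partition: {1} | {12} | {8} | {3} | {6} | {13} — 6 equivalence classes.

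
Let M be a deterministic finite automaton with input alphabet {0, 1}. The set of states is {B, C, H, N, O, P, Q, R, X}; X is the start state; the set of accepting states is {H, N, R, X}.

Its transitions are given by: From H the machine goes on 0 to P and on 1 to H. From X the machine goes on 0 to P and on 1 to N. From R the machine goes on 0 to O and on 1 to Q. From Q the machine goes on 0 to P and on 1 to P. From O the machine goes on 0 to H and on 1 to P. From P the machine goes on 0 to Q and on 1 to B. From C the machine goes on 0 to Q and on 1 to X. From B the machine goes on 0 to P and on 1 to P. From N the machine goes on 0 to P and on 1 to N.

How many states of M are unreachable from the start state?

No path from X leads to C, H, O, R; the other 5 states are all reachable.

4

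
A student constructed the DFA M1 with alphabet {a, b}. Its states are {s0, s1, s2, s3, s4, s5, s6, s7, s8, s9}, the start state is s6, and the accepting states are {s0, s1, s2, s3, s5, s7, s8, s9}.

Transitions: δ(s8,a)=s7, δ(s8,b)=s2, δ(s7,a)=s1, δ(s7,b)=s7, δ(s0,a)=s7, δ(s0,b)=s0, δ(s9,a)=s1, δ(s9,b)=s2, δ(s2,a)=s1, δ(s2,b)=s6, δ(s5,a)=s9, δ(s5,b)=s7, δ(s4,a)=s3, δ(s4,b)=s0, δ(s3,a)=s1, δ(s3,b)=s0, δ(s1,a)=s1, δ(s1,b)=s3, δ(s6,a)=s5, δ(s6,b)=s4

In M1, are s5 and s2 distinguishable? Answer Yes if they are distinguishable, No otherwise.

Yes

States {s8} cannot be reached from the start state, so discard them.
P0 = {s0,s1,s2,s3,s5,s7,s9} | {s4,s6}.
On input b, block {s0,s1,s2,s3,s5,s7,s9} splits into {s0,s1,s3,s5,s7,s9} and {s2}.
Refine {s0,s1,s3,s5,s7,s9} on symbol b: members go to different blocks, giving {s0,s1,s3,s5,s7} and {s9}.
On input a, block {s0,s1,s3,s5,s7} splits into {s0,s1,s3,s7} and {s5}.
Refine {s4,s6} on symbol a: members go to different blocks, giving {s4} and {s6}.
No further refinement is possible. Final partition (6 blocks): {s0,s1,s3,s7} | {s4} | {s2} | {s9} | {s5} | {s6}.
s5 and s2 end up in different blocks, so they are distinguishable. For instance, the string 'b' is accepted from only s5.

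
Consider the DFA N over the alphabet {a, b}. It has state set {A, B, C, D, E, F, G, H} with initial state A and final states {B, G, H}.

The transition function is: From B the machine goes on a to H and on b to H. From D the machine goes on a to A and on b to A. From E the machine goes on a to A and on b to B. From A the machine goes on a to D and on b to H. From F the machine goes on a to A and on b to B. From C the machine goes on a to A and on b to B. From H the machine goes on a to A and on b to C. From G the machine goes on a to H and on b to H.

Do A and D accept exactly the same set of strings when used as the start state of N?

No

States {E,F,G} cannot be reached from the start state, so discard them.
Start with accepting vs non-accepting: {B,H} | {A,C,D}.
Split {B,H} by δ(·,a) → {B} and {H}.
Split {A,C,D} by δ(·,b) → {A} and {C} and {D}.
No further refinement is possible. Final partition (5 blocks): {B} | {A} | {H} | {C} | {D}.
A and D end up in different blocks, so they are distinguishable. For instance, the string 'b' is accepted from only A.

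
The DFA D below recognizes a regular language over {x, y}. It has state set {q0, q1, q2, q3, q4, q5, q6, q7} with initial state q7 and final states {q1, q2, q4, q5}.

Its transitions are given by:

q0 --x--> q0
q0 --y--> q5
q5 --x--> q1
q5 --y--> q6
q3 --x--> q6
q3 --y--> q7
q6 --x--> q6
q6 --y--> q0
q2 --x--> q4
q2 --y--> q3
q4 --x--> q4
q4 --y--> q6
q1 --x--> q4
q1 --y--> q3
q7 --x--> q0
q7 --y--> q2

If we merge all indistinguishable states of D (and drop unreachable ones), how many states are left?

P0 = {q1,q2,q4,q5} | {q0,q3,q6,q7}.
Split {q0,q3,q6,q7} by δ(·,y) → {q0,q7} and {q3,q6}.
No further refinement is possible. Final partition (3 blocks): {q1,q2,q4,q5} | {q0,q7} | {q3,q6}.

3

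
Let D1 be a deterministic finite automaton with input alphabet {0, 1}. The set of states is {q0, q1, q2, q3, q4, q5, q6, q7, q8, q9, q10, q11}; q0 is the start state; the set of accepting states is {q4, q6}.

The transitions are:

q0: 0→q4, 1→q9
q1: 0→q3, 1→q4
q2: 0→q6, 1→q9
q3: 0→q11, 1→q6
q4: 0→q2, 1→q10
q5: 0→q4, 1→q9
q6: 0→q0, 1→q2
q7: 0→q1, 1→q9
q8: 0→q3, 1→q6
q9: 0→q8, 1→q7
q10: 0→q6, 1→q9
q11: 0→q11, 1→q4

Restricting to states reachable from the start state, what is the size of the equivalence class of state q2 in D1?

3

Reachable states from the start: {q0,q1,q2,q3,q4,q6,q7,q8,q9,q10,q11}. Unreachable: {q5} — drop them.
P0 = {q4,q6} | {q0,q1,q2,q3,q7,q8,q9,q10,q11}.
Refine {q0,q1,q2,q3,q7,q8,q9,q10,q11} on symbol 0: members go to different blocks, giving {q1,q3,q7,q8,q9,q11} and {q0,q2,q10}.
Refine {q1,q3,q7,q8,q9,q11} on symbol 1: members go to different blocks, giving {q1,q3,q8,q11} and {q7,q9}.
The partition is now stable with 4 blocks: {q4,q6} | {q1,q3,q8,q11} | {q0,q2,q10} | {q7,q9}.
The equivalence class containing q2 is {q0,q2,q10}, of size 3.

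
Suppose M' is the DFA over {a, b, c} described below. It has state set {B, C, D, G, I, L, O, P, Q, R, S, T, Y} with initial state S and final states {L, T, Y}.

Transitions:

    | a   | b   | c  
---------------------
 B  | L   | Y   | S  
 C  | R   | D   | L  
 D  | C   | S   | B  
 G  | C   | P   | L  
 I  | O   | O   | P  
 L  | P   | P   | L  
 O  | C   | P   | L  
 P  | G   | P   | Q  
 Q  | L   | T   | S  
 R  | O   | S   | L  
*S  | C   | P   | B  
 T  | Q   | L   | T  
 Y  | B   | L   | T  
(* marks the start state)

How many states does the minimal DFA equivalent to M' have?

5

First remove the unreachable states {I}; 12 states remain.
Start with accepting vs non-accepting: {L,T,Y} | {B,C,D,G,O,P,Q,R,S}.
Split {L,T,Y} by δ(·,b) → {T,Y} and {L}.
Refine {B,C,D,G,O,P,Q,R,S} on symbol a: members go to different blocks, giving {C,D,G,O,P,R,S} and {B,Q}.
Refine {C,D,G,O,P,R,S} on symbol c: members go to different blocks, giving {C,G,O,R} and {D,P,S}.
Stable partition: {T,Y} | {C,G,O,R} | {L} | {B,Q} | {D,P,S} — 5 equivalence classes.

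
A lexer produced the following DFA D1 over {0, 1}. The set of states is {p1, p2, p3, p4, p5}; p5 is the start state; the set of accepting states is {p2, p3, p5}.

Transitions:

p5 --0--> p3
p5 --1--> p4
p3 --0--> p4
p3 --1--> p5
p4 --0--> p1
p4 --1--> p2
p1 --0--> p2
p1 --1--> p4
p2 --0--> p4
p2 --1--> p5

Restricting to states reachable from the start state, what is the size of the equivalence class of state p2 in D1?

2

P0 = {p2,p3,p5} | {p1,p4}.
Refine {p2,p3,p5} on symbol 0: members go to different blocks, giving {p2,p3} and {p5}.
Split {p1,p4} by δ(·,0) → {p1} and {p4}.
Stable partition: {p2,p3} | {p1} | {p5} | {p4} — 4 equivalence classes.
The equivalence class containing p2 is {p2,p3}, of size 2.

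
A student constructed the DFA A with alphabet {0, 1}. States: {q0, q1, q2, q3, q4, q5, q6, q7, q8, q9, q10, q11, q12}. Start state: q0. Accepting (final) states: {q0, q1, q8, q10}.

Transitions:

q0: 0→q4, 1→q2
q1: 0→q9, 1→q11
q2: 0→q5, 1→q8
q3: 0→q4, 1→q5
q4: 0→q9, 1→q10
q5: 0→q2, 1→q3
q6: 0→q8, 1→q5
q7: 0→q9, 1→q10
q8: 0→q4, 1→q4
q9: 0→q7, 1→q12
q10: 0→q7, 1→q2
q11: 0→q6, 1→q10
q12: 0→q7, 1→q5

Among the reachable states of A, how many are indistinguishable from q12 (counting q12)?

Reachable states from the start: {q0,q2,q3,q4,q5,q7,q8,q9,q10,q12}. Unreachable: {q1,q6,q11} — drop them.
P0 = {q0,q8,q10} | {q2,q3,q4,q5,q7,q9,q12}.
Split {q2,q3,q4,q5,q7,q9,q12} by δ(·,1) → {q3,q5,q9,q12} and {q2,q4,q7}.
Stable partition: {q0,q8,q10} | {q3,q5,q9,q12} | {q2,q4,q7} — 3 equivalence classes.
The equivalence class containing q12 is {q3,q5,q9,q12}, of size 4.

4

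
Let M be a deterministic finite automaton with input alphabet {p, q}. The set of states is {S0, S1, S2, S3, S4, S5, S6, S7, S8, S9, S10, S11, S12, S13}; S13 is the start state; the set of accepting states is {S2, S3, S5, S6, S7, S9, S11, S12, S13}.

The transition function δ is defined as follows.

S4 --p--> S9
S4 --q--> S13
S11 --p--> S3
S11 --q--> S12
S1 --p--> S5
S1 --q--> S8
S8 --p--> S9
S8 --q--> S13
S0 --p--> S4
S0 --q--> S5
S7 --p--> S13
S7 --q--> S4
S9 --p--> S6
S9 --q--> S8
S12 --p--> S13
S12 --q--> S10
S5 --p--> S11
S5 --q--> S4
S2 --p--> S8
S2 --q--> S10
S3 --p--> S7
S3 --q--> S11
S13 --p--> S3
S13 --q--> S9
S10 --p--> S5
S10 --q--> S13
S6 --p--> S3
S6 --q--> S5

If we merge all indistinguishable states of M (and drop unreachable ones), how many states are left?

States {S0,S1,S2} cannot be reached from the start state, so discard them.
Initial partition by acceptance: {S3,S5,S6,S7,S9,S11,S12,S13} | {S4,S8,S10}.
On input q, block {S3,S5,S6,S7,S9,S11,S12,S13} splits into {S3,S6,S11,S13} and {S5,S7,S9,S12}.
On input p, block {S3,S6,S11,S13} splits into {S6,S11,S13} and {S3}.
Stable partition: {S6,S11,S13} | {S4,S8,S10} | {S5,S7,S9,S12} | {S3} — 4 equivalence classes.

4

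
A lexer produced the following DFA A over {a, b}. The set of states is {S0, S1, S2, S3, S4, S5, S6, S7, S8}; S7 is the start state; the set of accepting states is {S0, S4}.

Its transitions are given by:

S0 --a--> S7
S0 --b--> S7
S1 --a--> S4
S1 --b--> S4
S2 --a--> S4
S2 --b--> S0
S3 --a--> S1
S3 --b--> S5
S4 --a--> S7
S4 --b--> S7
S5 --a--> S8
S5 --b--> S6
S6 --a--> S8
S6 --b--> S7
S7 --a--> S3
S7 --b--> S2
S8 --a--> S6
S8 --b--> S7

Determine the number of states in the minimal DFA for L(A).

6

All states are reachable from the start state.
Start with accepting vs non-accepting: {S0,S4} | {S1,S2,S3,S5,S6,S7,S8}.
On input a, block {S1,S2,S3,S5,S6,S7,S8} splits into {S3,S5,S6,S7,S8} and {S1,S2}.
Split {S3,S5,S6,S7,S8} by δ(·,a) → {S5,S6,S7,S8} and {S3}.
On input a, block {S5,S6,S7,S8} splits into {S5,S6,S8} and {S7}.
Refine {S5,S6,S8} on symbol b: members go to different blocks, giving {S6,S8} and {S5}.
The partition is now stable with 6 blocks: {S0,S4} | {S6,S8} | {S1,S2} | {S3} | {S7} | {S5}.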